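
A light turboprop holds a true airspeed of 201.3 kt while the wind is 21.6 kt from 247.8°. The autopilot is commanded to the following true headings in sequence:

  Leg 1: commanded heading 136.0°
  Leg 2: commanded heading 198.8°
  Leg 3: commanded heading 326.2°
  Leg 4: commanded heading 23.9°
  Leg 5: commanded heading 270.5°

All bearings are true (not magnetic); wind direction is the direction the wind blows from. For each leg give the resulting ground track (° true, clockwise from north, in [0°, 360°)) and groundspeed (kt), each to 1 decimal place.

Leg 1: track=130.5°, groundspeed=210.3 kt
Leg 2: track=193.8°, groundspeed=187.8 kt
Leg 3: track=332.3°, groundspeed=198.1 kt
Leg 4: track=27.9°, groundspeed=217.4 kt
Leg 5: track=273.1°, groundspeed=181.6 kt

Leg 1: heading 136.0°; drift -5.5° → track 130.5°, groundspeed 210.3 kt
Leg 2: heading 198.8°; drift -5.0° → track 193.8°, groundspeed 187.8 kt
Leg 3: heading 326.2°; drift +6.1° → track 332.3°, groundspeed 198.1 kt
Leg 4: heading 23.9°; drift +4.0° → track 27.9°, groundspeed 217.4 kt
Leg 5: heading 270.5°; drift +2.6° → track 273.1°, groundspeed 181.6 kt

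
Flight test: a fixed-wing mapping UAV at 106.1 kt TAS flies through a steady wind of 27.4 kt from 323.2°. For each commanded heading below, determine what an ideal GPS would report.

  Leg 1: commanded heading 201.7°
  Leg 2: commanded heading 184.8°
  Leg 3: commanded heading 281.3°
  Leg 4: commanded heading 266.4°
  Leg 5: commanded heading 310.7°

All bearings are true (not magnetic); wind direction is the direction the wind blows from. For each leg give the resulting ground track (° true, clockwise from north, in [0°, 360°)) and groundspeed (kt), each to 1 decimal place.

Leg 1: heading 201.7°; drift -11.0° → track 190.7°, groundspeed 122.7 kt
Leg 2: heading 184.8°; drift -8.2° → track 176.6°, groundspeed 127.9 kt
Leg 3: heading 281.3°; drift -12.1° → track 269.2°, groundspeed 87.6 kt
Leg 4: heading 266.4°; drift -14.1° → track 252.3°, groundspeed 93.9 kt
Leg 5: heading 310.7°; drift -4.3° → track 306.4°, groundspeed 79.6 kt

Leg 1: track=190.7°, groundspeed=122.7 kt
Leg 2: track=176.6°, groundspeed=127.9 kt
Leg 3: track=269.2°, groundspeed=87.6 kt
Leg 4: track=252.3°, groundspeed=93.9 kt
Leg 5: track=306.4°, groundspeed=79.6 kt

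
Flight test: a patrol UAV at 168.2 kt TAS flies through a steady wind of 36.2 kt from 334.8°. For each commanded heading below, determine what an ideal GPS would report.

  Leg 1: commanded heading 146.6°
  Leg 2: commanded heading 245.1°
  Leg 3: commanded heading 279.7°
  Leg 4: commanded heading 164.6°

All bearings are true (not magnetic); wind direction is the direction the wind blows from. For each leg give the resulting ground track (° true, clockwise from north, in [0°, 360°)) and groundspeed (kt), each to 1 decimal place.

Leg 1: heading 146.6°; drift +1.4° → track 148.0°, groundspeed 204.1 kt
Leg 2: heading 245.1°; drift -12.2° → track 232.9°, groundspeed 171.9 kt
Leg 3: heading 279.7°; drift -11.4° → track 268.3°, groundspeed 150.4 kt
Leg 4: heading 164.6°; drift -1.7° → track 162.9°, groundspeed 204.0 kt

Leg 1: track=148.0°, groundspeed=204.1 kt
Leg 2: track=232.9°, groundspeed=171.9 kt
Leg 3: track=268.3°, groundspeed=150.4 kt
Leg 4: track=162.9°, groundspeed=204.0 kt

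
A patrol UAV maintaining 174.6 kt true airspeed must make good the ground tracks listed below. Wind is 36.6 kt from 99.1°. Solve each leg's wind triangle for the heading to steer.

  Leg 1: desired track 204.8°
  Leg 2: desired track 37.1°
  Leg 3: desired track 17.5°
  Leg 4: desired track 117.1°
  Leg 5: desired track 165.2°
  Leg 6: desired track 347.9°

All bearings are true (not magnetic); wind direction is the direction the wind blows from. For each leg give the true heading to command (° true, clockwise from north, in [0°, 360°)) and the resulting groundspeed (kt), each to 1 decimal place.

Leg 1: desired track 204.8°; wind correction -11.6° → command heading 193.2°, groundspeed 180.9 kt
Leg 2: desired track 37.1°; wind correction +10.7° → command heading 47.8°, groundspeed 154.4 kt
Leg 3: desired track 17.5°; wind correction +12.0° → command heading 29.5°, groundspeed 165.5 kt
Leg 4: desired track 117.1°; wind correction -3.7° → command heading 113.4°, groundspeed 139.4 kt
Leg 5: desired track 165.2°; wind correction -11.0° → command heading 154.2°, groundspeed 156.5 kt
Leg 6: desired track 347.9°; wind correction +11.3° → command heading 359.2°, groundspeed 184.5 kt

Leg 1: heading=193.2°, groundspeed=180.9 kt
Leg 2: heading=47.8°, groundspeed=154.4 kt
Leg 3: heading=29.5°, groundspeed=165.5 kt
Leg 4: heading=113.4°, groundspeed=139.4 kt
Leg 5: heading=154.2°, groundspeed=156.5 kt
Leg 6: heading=359.2°, groundspeed=184.5 kt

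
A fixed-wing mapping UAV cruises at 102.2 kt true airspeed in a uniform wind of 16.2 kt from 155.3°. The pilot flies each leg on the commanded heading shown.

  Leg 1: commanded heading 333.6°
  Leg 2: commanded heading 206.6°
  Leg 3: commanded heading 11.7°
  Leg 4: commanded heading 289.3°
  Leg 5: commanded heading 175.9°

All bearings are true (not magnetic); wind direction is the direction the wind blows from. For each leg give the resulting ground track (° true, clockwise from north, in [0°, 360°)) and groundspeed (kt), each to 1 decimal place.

Leg 1: track=333.8°, groundspeed=118.4 kt
Leg 2: track=214.4°, groundspeed=92.9 kt
Leg 3: track=6.9°, groundspeed=115.6 kt
Leg 4: track=295.2°, groundspeed=114.1 kt
Leg 5: track=179.6°, groundspeed=87.2 kt

Leg 1: heading 333.6°; drift +0.2° → track 333.8°, groundspeed 118.4 kt
Leg 2: heading 206.6°; drift +7.8° → track 214.4°, groundspeed 92.9 kt
Leg 3: heading 11.7°; drift -4.8° → track 6.9°, groundspeed 115.6 kt
Leg 4: heading 289.3°; drift +5.9° → track 295.2°, groundspeed 114.1 kt
Leg 5: heading 175.9°; drift +3.7° → track 179.6°, groundspeed 87.2 kt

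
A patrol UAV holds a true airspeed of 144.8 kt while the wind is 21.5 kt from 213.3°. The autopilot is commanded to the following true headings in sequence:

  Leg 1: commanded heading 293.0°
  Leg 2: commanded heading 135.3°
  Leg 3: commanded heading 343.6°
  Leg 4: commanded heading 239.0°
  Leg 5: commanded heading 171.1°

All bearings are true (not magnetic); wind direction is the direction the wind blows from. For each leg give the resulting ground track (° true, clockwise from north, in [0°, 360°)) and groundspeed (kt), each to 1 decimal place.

Leg 1: track=301.5°, groundspeed=142.5 kt
Leg 2: track=126.8°, groundspeed=141.9 kt
Leg 3: track=349.5°, groundspeed=159.6 kt
Leg 4: track=243.3°, groundspeed=125.8 kt
Leg 5: track=164.7°, groundspeed=129.7 kt

Leg 1: heading 293.0°; drift +8.5° → track 301.5°, groundspeed 142.5 kt
Leg 2: heading 135.3°; drift -8.5° → track 126.8°, groundspeed 141.9 kt
Leg 3: heading 343.6°; drift +5.9° → track 349.5°, groundspeed 159.6 kt
Leg 4: heading 239.0°; drift +4.3° → track 243.3°, groundspeed 125.8 kt
Leg 5: heading 171.1°; drift -6.4° → track 164.7°, groundspeed 129.7 kt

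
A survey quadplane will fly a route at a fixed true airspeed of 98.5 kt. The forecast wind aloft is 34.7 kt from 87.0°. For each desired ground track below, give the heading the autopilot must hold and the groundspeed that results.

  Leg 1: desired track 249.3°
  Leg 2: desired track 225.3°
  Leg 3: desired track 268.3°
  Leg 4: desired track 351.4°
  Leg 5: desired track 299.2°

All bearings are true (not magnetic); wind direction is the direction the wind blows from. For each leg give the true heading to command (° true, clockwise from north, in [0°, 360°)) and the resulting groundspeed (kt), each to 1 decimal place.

Leg 1: desired track 249.3°; wind correction -6.1° → command heading 243.2°, groundspeed 131.0 kt
Leg 2: desired track 225.3°; wind correction -13.6° → command heading 211.7°, groundspeed 121.7 kt
Leg 3: desired track 268.3°; wind correction +0.5° → command heading 268.8°, groundspeed 133.2 kt
Leg 4: desired track 351.4°; wind correction +20.5° → command heading 11.9°, groundspeed 95.6 kt
Leg 5: desired track 299.2°; wind correction +10.8° → command heading 310.0°, groundspeed 126.1 kt

Leg 1: heading=243.2°, groundspeed=131.0 kt
Leg 2: heading=211.7°, groundspeed=121.7 kt
Leg 3: heading=268.8°, groundspeed=133.2 kt
Leg 4: heading=11.9°, groundspeed=95.6 kt
Leg 5: heading=310.0°, groundspeed=126.1 kt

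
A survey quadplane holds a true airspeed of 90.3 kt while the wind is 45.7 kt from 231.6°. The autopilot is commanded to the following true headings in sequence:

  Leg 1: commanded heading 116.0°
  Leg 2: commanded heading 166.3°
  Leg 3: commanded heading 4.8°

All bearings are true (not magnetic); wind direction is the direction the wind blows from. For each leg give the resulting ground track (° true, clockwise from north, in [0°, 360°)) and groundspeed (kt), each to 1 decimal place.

Leg 1: track=95.5°, groundspeed=117.5 kt
Leg 2: track=136.1°, groundspeed=82.4 kt
Leg 3: track=20.1°, groundspeed=126.1 kt

Leg 1: heading 116.0°; drift -20.5° → track 95.5°, groundspeed 117.5 kt
Leg 2: heading 166.3°; drift -30.2° → track 136.1°, groundspeed 82.4 kt
Leg 3: heading 4.8°; drift +15.3° → track 20.1°, groundspeed 126.1 kt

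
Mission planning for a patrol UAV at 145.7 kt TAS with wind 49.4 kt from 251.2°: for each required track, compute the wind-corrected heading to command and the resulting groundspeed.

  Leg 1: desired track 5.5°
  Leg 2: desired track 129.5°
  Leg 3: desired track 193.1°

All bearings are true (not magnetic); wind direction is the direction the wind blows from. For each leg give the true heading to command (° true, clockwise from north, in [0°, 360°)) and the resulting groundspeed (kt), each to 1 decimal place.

Leg 1: heading=347.5°, groundspeed=158.9 kt
Leg 2: heading=146.3°, groundspeed=165.5 kt
Leg 3: heading=209.8°, groundspeed=113.4 kt

Leg 1: desired track 5.5°; wind correction -18.0° → command heading 347.5°, groundspeed 158.9 kt
Leg 2: desired track 129.5°; wind correction +16.8° → command heading 146.3°, groundspeed 165.5 kt
Leg 3: desired track 193.1°; wind correction +16.7° → command heading 209.8°, groundspeed 113.4 kt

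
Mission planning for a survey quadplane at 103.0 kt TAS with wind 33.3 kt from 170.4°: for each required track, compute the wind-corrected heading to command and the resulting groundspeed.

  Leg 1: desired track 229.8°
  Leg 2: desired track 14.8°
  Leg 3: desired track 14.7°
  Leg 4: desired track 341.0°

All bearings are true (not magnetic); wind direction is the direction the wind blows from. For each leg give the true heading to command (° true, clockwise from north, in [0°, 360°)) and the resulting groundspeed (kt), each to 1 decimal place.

Leg 1: heading=213.6°, groundspeed=82.0 kt
Leg 2: heading=22.5°, groundspeed=132.4 kt
Leg 3: heading=22.3°, groundspeed=132.4 kt
Leg 4: heading=338.0°, groundspeed=135.7 kt

Leg 1: desired track 229.8°; wind correction -16.2° → command heading 213.6°, groundspeed 82.0 kt
Leg 2: desired track 14.8°; wind correction +7.7° → command heading 22.5°, groundspeed 132.4 kt
Leg 3: desired track 14.7°; wind correction +7.6° → command heading 22.3°, groundspeed 132.4 kt
Leg 4: desired track 341.0°; wind correction -3.0° → command heading 338.0°, groundspeed 135.7 kt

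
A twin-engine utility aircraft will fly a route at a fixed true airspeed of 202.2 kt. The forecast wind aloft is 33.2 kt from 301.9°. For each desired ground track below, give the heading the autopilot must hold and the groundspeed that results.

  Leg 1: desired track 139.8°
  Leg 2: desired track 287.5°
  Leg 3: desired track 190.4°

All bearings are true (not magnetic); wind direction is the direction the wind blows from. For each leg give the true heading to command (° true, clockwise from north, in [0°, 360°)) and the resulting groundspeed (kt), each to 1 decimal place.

Leg 1: desired track 139.8°; wind correction +2.9° → command heading 142.7°, groundspeed 233.5 kt
Leg 2: desired track 287.5°; wind correction +2.3° → command heading 289.8°, groundspeed 169.9 kt
Leg 3: desired track 190.4°; wind correction +8.8° → command heading 199.2°, groundspeed 212.0 kt

Leg 1: heading=142.7°, groundspeed=233.5 kt
Leg 2: heading=289.8°, groundspeed=169.9 kt
Leg 3: heading=199.2°, groundspeed=212.0 kt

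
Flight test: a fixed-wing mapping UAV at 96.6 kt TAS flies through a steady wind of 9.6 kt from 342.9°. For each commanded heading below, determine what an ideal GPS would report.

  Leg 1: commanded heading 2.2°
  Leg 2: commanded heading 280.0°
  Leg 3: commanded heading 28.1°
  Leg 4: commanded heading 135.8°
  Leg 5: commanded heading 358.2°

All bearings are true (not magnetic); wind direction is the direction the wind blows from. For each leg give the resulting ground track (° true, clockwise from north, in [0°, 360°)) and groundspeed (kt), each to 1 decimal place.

Leg 1: track=4.3°, groundspeed=87.6 kt
Leg 2: track=274.7°, groundspeed=92.6 kt
Leg 3: track=32.4°, groundspeed=90.1 kt
Leg 4: track=138.2°, groundspeed=105.2 kt
Leg 5: track=359.9°, groundspeed=87.4 kt

Leg 1: heading 2.2°; drift +2.1° → track 4.3°, groundspeed 87.6 kt
Leg 2: heading 280.0°; drift -5.3° → track 274.7°, groundspeed 92.6 kt
Leg 3: heading 28.1°; drift +4.3° → track 32.4°, groundspeed 90.1 kt
Leg 4: heading 135.8°; drift +2.4° → track 138.2°, groundspeed 105.2 kt
Leg 5: heading 358.2°; drift +1.7° → track 359.9°, groundspeed 87.4 kt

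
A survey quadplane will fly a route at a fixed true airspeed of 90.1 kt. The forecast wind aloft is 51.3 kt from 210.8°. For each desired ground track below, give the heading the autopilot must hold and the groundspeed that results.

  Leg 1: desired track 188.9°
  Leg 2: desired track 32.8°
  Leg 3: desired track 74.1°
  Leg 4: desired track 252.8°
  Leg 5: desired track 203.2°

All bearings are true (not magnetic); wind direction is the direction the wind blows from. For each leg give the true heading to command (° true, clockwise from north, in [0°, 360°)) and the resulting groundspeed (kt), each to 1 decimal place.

Leg 1: desired track 188.9°; wind correction +12.3° → command heading 201.2°, groundspeed 40.4 kt
Leg 2: desired track 32.8°; wind correction +1.1° → command heading 33.9°, groundspeed 141.4 kt
Leg 3: desired track 74.1°; wind correction +23.0° → command heading 97.1°, groundspeed 120.3 kt
Leg 4: desired track 252.8°; wind correction -22.4° → command heading 230.4°, groundspeed 45.2 kt
Leg 5: desired track 203.2°; wind correction +4.3° → command heading 207.5°, groundspeed 39.0 kt

Leg 1: heading=201.2°, groundspeed=40.4 kt
Leg 2: heading=33.9°, groundspeed=141.4 kt
Leg 3: heading=97.1°, groundspeed=120.3 kt
Leg 4: heading=230.4°, groundspeed=45.2 kt
Leg 5: heading=207.5°, groundspeed=39.0 kt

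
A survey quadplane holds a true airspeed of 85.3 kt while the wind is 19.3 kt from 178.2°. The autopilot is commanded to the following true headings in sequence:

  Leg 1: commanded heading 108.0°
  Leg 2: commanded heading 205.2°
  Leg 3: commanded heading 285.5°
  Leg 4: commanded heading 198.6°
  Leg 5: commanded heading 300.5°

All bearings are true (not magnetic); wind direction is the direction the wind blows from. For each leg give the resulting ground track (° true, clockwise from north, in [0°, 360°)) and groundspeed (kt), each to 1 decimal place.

Leg 1: heading 108.0°; drift -13.0° → track 95.0°, groundspeed 80.8 kt
Leg 2: heading 205.2°; drift +7.3° → track 212.5°, groundspeed 68.7 kt
Leg 3: heading 285.5°; drift +11.4° → track 296.9°, groundspeed 92.9 kt
Leg 4: heading 198.6°; drift +5.7° → track 204.3°, groundspeed 67.5 kt
Leg 5: heading 300.5°; drift +9.7° → track 310.2°, groundspeed 97.0 kt

Leg 1: track=95.0°, groundspeed=80.8 kt
Leg 2: track=212.5°, groundspeed=68.7 kt
Leg 3: track=296.9°, groundspeed=92.9 kt
Leg 4: track=204.3°, groundspeed=67.5 kt
Leg 5: track=310.2°, groundspeed=97.0 kt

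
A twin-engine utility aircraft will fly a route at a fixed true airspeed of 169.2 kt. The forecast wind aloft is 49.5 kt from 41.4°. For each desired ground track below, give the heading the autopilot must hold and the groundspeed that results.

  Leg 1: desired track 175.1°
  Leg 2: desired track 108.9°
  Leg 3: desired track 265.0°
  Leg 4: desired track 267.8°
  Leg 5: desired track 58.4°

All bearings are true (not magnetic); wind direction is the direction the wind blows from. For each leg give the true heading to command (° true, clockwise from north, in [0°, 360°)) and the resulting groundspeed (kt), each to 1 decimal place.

Leg 1: desired track 175.1°; wind correction -12.2° → command heading 162.9°, groundspeed 199.6 kt
Leg 2: desired track 108.9°; wind correction -15.7° → command heading 93.2°, groundspeed 144.0 kt
Leg 3: desired track 265.0°; wind correction +11.6° → command heading 276.6°, groundspeed 201.6 kt
Leg 4: desired track 267.8°; wind correction +12.2° → command heading 280.0°, groundspeed 199.5 kt
Leg 5: desired track 58.4°; wind correction -4.9° → command heading 53.5°, groundspeed 121.2 kt

Leg 1: heading=162.9°, groundspeed=199.6 kt
Leg 2: heading=93.2°, groundspeed=144.0 kt
Leg 3: heading=276.6°, groundspeed=201.6 kt
Leg 4: heading=280.0°, groundspeed=199.5 kt
Leg 5: heading=53.5°, groundspeed=121.2 kt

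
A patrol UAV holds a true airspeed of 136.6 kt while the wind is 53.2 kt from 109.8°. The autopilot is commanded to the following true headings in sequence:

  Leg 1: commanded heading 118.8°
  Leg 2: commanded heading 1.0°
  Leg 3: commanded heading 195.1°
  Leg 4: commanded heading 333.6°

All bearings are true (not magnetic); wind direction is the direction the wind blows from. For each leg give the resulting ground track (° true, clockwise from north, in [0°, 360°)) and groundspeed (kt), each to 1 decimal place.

Leg 1: heading 118.8°; drift +5.7° → track 124.5°, groundspeed 84.5 kt
Leg 2: heading 1.0°; drift -18.1° → track 342.9°, groundspeed 161.8 kt
Leg 3: heading 195.1°; drift +21.8° → track 216.9°, groundspeed 142.5 kt
Leg 4: heading 333.6°; drift -11.9° → track 321.7°, groundspeed 178.8 kt

Leg 1: track=124.5°, groundspeed=84.5 kt
Leg 2: track=342.9°, groundspeed=161.8 kt
Leg 3: track=216.9°, groundspeed=142.5 kt
Leg 4: track=321.7°, groundspeed=178.8 kt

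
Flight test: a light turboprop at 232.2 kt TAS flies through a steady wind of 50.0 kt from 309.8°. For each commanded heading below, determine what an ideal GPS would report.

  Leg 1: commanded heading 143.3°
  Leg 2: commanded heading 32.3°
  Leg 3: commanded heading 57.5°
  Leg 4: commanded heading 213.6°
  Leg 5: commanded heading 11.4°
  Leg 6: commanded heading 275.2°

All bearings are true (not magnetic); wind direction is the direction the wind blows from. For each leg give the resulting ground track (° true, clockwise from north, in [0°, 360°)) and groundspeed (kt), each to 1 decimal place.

Leg 1: track=140.9°, groundspeed=281.1 kt
Leg 2: track=44.7°, groundspeed=231.1 kt
Leg 3: track=68.4°, groundspeed=251.9 kt
Leg 4: track=201.8°, groundspeed=242.7 kt
Leg 5: track=23.3°, groundspeed=213.0 kt
Leg 6: track=266.7°, groundspeed=193.1 kt

Leg 1: heading 143.3°; drift -2.4° → track 140.9°, groundspeed 281.1 kt
Leg 2: heading 32.3°; drift +12.4° → track 44.7°, groundspeed 231.1 kt
Leg 3: heading 57.5°; drift +10.9° → track 68.4°, groundspeed 251.9 kt
Leg 4: heading 213.6°; drift -11.8° → track 201.8°, groundspeed 242.7 kt
Leg 5: heading 11.4°; drift +11.9° → track 23.3°, groundspeed 213.0 kt
Leg 6: heading 275.2°; drift -8.5° → track 266.7°, groundspeed 193.1 kt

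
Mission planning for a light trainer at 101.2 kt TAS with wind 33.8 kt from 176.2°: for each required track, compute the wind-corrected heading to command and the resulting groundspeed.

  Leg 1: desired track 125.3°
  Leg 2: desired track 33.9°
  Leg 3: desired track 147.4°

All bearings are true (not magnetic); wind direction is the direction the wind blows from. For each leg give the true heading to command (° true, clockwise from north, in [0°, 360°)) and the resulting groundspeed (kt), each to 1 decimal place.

Leg 1: heading=140.3°, groundspeed=76.4 kt
Leg 2: heading=45.7°, groundspeed=125.8 kt
Leg 3: heading=156.7°, groundspeed=70.3 kt

Leg 1: desired track 125.3°; wind correction +15.0° → command heading 140.3°, groundspeed 76.4 kt
Leg 2: desired track 33.9°; wind correction +11.8° → command heading 45.7°, groundspeed 125.8 kt
Leg 3: desired track 147.4°; wind correction +9.3° → command heading 156.7°, groundspeed 70.3 kt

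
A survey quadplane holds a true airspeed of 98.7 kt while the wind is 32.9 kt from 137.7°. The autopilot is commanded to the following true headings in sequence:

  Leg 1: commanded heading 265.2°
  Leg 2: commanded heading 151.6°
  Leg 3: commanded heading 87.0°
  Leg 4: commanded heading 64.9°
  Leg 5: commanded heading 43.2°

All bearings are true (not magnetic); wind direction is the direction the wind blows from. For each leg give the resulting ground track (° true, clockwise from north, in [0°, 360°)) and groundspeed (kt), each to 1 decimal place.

Leg 1: heading 265.2°; drift +12.4° → track 277.6°, groundspeed 121.6 kt
Leg 2: heading 151.6°; drift +6.8° → track 158.4°, groundspeed 67.2 kt
Leg 3: heading 87.0°; drift -18.1° → track 68.9°, groundspeed 81.9 kt
Leg 4: heading 64.9°; drift -19.5° → track 45.4°, groundspeed 94.4 kt
Leg 5: heading 43.2°; drift -17.9° → track 25.3°, groundspeed 106.5 kt

Leg 1: track=277.6°, groundspeed=121.6 kt
Leg 2: track=158.4°, groundspeed=67.2 kt
Leg 3: track=68.9°, groundspeed=81.9 kt
Leg 4: track=45.4°, groundspeed=94.4 kt
Leg 5: track=25.3°, groundspeed=106.5 kt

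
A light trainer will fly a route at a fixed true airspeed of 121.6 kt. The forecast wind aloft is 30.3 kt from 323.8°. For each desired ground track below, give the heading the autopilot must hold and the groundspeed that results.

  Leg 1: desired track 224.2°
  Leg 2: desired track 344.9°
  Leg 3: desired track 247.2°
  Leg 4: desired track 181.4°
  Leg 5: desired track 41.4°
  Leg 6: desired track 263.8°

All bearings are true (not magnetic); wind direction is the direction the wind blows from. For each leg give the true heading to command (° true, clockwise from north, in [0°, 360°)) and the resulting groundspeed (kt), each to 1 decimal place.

Leg 1: heading=238.4°, groundspeed=122.9 kt
Leg 2: heading=339.8°, groundspeed=92.8 kt
Leg 3: heading=261.2°, groundspeed=111.0 kt
Leg 4: heading=190.1°, groundspeed=144.2 kt
Leg 5: heading=27.3°, groundspeed=111.4 kt
Leg 6: heading=276.3°, groundspeed=103.6 kt

Leg 1: desired track 224.2°; wind correction +14.2° → command heading 238.4°, groundspeed 122.9 kt
Leg 2: desired track 344.9°; wind correction -5.1° → command heading 339.8°, groundspeed 92.8 kt
Leg 3: desired track 247.2°; wind correction +14.0° → command heading 261.2°, groundspeed 111.0 kt
Leg 4: desired track 181.4°; wind correction +8.7° → command heading 190.1°, groundspeed 144.2 kt
Leg 5: desired track 41.4°; wind correction -14.1° → command heading 27.3°, groundspeed 111.4 kt
Leg 6: desired track 263.8°; wind correction +12.5° → command heading 276.3°, groundspeed 103.6 kt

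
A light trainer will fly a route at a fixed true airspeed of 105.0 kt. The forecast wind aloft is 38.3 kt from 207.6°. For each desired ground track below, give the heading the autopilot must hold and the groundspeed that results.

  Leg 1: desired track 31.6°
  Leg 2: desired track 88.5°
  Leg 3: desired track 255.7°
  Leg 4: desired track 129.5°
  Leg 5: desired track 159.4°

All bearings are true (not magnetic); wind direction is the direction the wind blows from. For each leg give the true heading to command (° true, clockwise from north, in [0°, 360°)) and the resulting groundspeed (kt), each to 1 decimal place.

Leg 1: desired track 31.6°; wind correction +1.5° → command heading 33.1°, groundspeed 143.2 kt
Leg 2: desired track 88.5°; wind correction +18.6° → command heading 107.1°, groundspeed 118.2 kt
Leg 3: desired track 255.7°; wind correction -15.8° → command heading 239.9°, groundspeed 75.5 kt
Leg 4: desired track 129.5°; wind correction +20.9° → command heading 150.4°, groundspeed 90.2 kt
Leg 5: desired track 159.4°; wind correction +15.8° → command heading 175.2°, groundspeed 75.5 kt

Leg 1: heading=33.1°, groundspeed=143.2 kt
Leg 2: heading=107.1°, groundspeed=118.2 kt
Leg 3: heading=239.9°, groundspeed=75.5 kt
Leg 4: heading=150.4°, groundspeed=90.2 kt
Leg 5: heading=175.2°, groundspeed=75.5 kt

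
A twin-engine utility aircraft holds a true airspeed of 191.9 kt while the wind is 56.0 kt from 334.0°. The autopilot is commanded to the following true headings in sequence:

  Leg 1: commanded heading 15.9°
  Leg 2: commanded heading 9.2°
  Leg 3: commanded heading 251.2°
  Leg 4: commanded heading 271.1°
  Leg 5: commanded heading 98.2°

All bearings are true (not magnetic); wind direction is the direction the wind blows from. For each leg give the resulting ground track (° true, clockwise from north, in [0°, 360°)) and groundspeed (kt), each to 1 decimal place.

Leg 1: heading 15.9°; drift +14.0° → track 29.9°, groundspeed 154.8 kt
Leg 2: heading 9.2°; drift +12.5° → track 21.7°, groundspeed 149.7 kt
Leg 3: heading 251.2°; drift -16.7° → track 234.5°, groundspeed 193.0 kt
Leg 4: heading 271.1°; drift -16.7° → track 254.4°, groundspeed 173.7 kt
Leg 5: heading 98.2°; drift +11.7° → track 109.9°, groundspeed 228.1 kt

Leg 1: track=29.9°, groundspeed=154.8 kt
Leg 2: track=21.7°, groundspeed=149.7 kt
Leg 3: track=234.5°, groundspeed=193.0 kt
Leg 4: track=254.4°, groundspeed=173.7 kt
Leg 5: track=109.9°, groundspeed=228.1 kt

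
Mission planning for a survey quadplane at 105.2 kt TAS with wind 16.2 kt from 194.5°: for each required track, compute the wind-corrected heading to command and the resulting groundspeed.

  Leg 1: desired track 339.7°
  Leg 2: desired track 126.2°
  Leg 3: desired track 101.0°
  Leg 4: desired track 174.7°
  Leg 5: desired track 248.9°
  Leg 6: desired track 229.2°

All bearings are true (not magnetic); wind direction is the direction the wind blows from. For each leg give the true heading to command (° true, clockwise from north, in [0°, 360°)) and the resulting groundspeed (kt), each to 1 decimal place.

Leg 1: heading=334.7°, groundspeed=118.1 kt
Leg 2: heading=134.4°, groundspeed=98.1 kt
Leg 3: heading=109.8°, groundspeed=104.9 kt
Leg 4: heading=177.7°, groundspeed=89.8 kt
Leg 5: heading=241.7°, groundspeed=94.9 kt
Leg 6: heading=224.2°, groundspeed=91.5 kt

Leg 1: desired track 339.7°; wind correction -5.0° → command heading 334.7°, groundspeed 118.1 kt
Leg 2: desired track 126.2°; wind correction +8.2° → command heading 134.4°, groundspeed 98.1 kt
Leg 3: desired track 101.0°; wind correction +8.8° → command heading 109.8°, groundspeed 104.9 kt
Leg 4: desired track 174.7°; wind correction +3.0° → command heading 177.7°, groundspeed 89.8 kt
Leg 5: desired track 248.9°; wind correction -7.2° → command heading 241.7°, groundspeed 94.9 kt
Leg 6: desired track 229.2°; wind correction -5.0° → command heading 224.2°, groundspeed 91.5 kt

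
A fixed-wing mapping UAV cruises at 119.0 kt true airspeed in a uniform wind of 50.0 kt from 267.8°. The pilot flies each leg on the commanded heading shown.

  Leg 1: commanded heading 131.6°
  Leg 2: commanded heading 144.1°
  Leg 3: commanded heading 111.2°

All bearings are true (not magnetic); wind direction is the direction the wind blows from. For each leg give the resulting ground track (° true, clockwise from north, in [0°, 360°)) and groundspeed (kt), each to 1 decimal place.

Leg 1: heading 131.6°; drift -12.6° → track 119.0°, groundspeed 158.9 kt
Leg 2: heading 144.1°; drift -15.8° → track 128.3°, groundspeed 152.5 kt
Leg 3: heading 111.2°; drift -6.9° → track 104.3°, groundspeed 166.1 kt

Leg 1: track=119.0°, groundspeed=158.9 kt
Leg 2: track=128.3°, groundspeed=152.5 kt
Leg 3: track=104.3°, groundspeed=166.1 kt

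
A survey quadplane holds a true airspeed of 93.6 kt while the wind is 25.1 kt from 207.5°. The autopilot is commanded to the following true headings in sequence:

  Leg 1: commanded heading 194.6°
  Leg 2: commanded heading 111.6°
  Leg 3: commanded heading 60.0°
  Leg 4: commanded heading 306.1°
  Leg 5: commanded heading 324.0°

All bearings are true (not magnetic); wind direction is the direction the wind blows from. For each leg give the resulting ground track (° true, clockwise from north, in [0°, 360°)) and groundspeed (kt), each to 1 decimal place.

Leg 1: heading 194.6°; drift -4.6° → track 190.0°, groundspeed 69.4 kt
Leg 2: heading 111.6°; drift -14.6° → track 97.0°, groundspeed 99.4 kt
Leg 3: heading 60.0°; drift -6.7° → track 53.3°, groundspeed 115.6 kt
Leg 4: heading 306.1°; drift +14.3° → track 320.4°, groundspeed 100.5 kt
Leg 5: heading 324.0°; drift +12.1° → track 336.1°, groundspeed 107.2 kt

Leg 1: track=190.0°, groundspeed=69.4 kt
Leg 2: track=97.0°, groundspeed=99.4 kt
Leg 3: track=53.3°, groundspeed=115.6 kt
Leg 4: track=320.4°, groundspeed=100.5 kt
Leg 5: track=336.1°, groundspeed=107.2 kt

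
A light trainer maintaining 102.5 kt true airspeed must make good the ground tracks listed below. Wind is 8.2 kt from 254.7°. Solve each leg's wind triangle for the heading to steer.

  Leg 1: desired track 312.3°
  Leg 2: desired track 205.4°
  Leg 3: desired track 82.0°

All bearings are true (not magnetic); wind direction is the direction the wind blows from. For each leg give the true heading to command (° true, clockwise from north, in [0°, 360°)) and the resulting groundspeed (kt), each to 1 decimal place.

Leg 1: desired track 312.3°; wind correction -3.9° → command heading 308.4°, groundspeed 97.9 kt
Leg 2: desired track 205.4°; wind correction +3.5° → command heading 208.9°, groundspeed 97.0 kt
Leg 3: desired track 82.0°; wind correction +0.6° → command heading 82.6°, groundspeed 110.6 kt

Leg 1: heading=308.4°, groundspeed=97.9 kt
Leg 2: heading=208.9°, groundspeed=97.0 kt
Leg 3: heading=82.6°, groundspeed=110.6 kt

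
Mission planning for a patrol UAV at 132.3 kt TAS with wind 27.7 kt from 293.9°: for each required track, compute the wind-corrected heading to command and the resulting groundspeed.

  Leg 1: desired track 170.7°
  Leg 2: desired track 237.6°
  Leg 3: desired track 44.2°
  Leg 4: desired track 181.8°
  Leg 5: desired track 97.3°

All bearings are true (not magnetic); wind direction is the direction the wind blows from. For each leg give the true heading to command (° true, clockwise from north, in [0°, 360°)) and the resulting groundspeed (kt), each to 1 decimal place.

Leg 1: heading=180.8°, groundspeed=145.4 kt
Leg 2: heading=247.6°, groundspeed=114.9 kt
Leg 3: heading=32.9°, groundspeed=139.3 kt
Leg 4: heading=193.0°, groundspeed=140.2 kt
Leg 5: heading=93.9°, groundspeed=158.6 kt

Leg 1: desired track 170.7°; wind correction +10.1° → command heading 180.8°, groundspeed 145.4 kt
Leg 2: desired track 237.6°; wind correction +10.0° → command heading 247.6°, groundspeed 114.9 kt
Leg 3: desired track 44.2°; wind correction -11.3° → command heading 32.9°, groundspeed 139.3 kt
Leg 4: desired track 181.8°; wind correction +11.2° → command heading 193.0°, groundspeed 140.2 kt
Leg 5: desired track 97.3°; wind correction -3.4° → command heading 93.9°, groundspeed 158.6 kt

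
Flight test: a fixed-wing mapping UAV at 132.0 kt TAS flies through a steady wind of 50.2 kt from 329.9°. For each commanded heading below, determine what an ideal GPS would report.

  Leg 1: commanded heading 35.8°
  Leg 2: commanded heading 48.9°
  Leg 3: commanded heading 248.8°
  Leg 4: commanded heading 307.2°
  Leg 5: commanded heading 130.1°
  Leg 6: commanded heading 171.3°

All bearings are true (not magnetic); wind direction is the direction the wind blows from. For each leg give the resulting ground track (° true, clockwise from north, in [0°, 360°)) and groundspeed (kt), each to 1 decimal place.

Leg 1: heading 35.8°; drift +22.3° → track 58.1°, groundspeed 120.6 kt
Leg 2: heading 48.9°; drift +21.9° → track 70.8°, groundspeed 132.0 kt
Leg 3: heading 248.8°; drift -21.8° → track 227.0°, groundspeed 133.8 kt
Leg 4: heading 307.2°; drift -12.7° → track 294.5°, groundspeed 87.9 kt
Leg 5: heading 130.1°; drift +5.4° → track 135.5°, groundspeed 180.0 kt
Leg 6: heading 171.3°; drift -5.9° → track 165.4°, groundspeed 179.7 kt

Leg 1: track=58.1°, groundspeed=120.6 kt
Leg 2: track=70.8°, groundspeed=132.0 kt
Leg 3: track=227.0°, groundspeed=133.8 kt
Leg 4: track=294.5°, groundspeed=87.9 kt
Leg 5: track=135.5°, groundspeed=180.0 kt
Leg 6: track=165.4°, groundspeed=179.7 kt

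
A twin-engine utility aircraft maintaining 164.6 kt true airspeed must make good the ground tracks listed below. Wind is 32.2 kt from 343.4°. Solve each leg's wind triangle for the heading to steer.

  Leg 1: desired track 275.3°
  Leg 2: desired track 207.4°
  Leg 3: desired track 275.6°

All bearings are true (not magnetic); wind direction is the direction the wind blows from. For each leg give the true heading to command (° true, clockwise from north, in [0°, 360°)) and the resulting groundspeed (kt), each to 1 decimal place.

Leg 1: desired track 275.3°; wind correction +10.5° → command heading 285.8°, groundspeed 149.9 kt
Leg 2: desired track 207.4°; wind correction +7.8° → command heading 215.2°, groundspeed 186.2 kt
Leg 3: desired track 275.6°; wind correction +10.4° → command heading 286.0°, groundspeed 149.7 kt

Leg 1: heading=285.8°, groundspeed=149.9 kt
Leg 2: heading=215.2°, groundspeed=186.2 kt
Leg 3: heading=286.0°, groundspeed=149.7 kt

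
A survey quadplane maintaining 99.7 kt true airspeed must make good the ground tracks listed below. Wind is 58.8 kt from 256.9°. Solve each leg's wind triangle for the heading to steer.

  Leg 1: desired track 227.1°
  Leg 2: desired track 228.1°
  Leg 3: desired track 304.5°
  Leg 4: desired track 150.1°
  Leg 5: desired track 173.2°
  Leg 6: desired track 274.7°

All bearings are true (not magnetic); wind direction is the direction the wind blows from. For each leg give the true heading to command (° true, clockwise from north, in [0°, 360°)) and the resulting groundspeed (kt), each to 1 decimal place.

Leg 1: desired track 227.1°; wind correction +17.0° → command heading 244.1°, groundspeed 44.3 kt
Leg 2: desired track 228.1°; wind correction +16.5° → command heading 244.6°, groundspeed 44.1 kt
Leg 3: desired track 304.5°; wind correction -25.8° → command heading 278.7°, groundspeed 50.1 kt
Leg 4: desired track 150.1°; wind correction +34.4° → command heading 184.5°, groundspeed 99.3 kt
Leg 5: desired track 173.2°; wind correction +35.9° → command heading 209.1°, groundspeed 74.3 kt
Leg 6: desired track 274.7°; wind correction -10.4° → command heading 264.3°, groundspeed 42.1 kt

Leg 1: heading=244.1°, groundspeed=44.3 kt
Leg 2: heading=244.6°, groundspeed=44.1 kt
Leg 3: heading=278.7°, groundspeed=50.1 kt
Leg 4: heading=184.5°, groundspeed=99.3 kt
Leg 5: heading=209.1°, groundspeed=74.3 kt
Leg 6: heading=264.3°, groundspeed=42.1 kt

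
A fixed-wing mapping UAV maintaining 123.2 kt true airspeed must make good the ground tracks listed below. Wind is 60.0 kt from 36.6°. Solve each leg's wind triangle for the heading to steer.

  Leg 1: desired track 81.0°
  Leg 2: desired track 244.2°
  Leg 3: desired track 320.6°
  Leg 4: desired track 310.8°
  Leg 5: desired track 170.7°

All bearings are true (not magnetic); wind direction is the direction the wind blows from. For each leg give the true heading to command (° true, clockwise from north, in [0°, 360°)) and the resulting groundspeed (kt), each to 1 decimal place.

Leg 1: desired track 81.0°; wind correction -19.9° → command heading 61.1°, groundspeed 73.0 kt
Leg 2: desired track 244.2°; wind correction +13.0° → command heading 257.2°, groundspeed 173.2 kt
Leg 3: desired track 320.6°; wind correction +28.2° → command heading 348.8°, groundspeed 94.1 kt
Leg 4: desired track 310.8°; wind correction +29.1° → command heading 339.9°, groundspeed 103.3 kt
Leg 5: desired track 170.7°; wind correction -20.5° → command heading 150.2°, groundspeed 157.2 kt

Leg 1: heading=61.1°, groundspeed=73.0 kt
Leg 2: heading=257.2°, groundspeed=173.2 kt
Leg 3: heading=348.8°, groundspeed=94.1 kt
Leg 4: heading=339.9°, groundspeed=103.3 kt
Leg 5: heading=150.2°, groundspeed=157.2 kt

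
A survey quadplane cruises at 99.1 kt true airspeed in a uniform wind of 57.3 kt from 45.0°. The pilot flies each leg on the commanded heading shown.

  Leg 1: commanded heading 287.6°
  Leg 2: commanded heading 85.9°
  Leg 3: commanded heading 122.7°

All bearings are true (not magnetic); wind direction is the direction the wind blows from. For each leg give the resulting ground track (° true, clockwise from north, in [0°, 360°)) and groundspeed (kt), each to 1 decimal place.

Leg 1: track=265.5°, groundspeed=135.4 kt
Leg 2: track=119.8°, groundspeed=67.2 kt
Leg 3: track=155.5°, groundspeed=103.4 kt

Leg 1: heading 287.6°; drift -22.1° → track 265.5°, groundspeed 135.4 kt
Leg 2: heading 85.9°; drift +33.9° → track 119.8°, groundspeed 67.2 kt
Leg 3: heading 122.7°; drift +32.8° → track 155.5°, groundspeed 103.4 kt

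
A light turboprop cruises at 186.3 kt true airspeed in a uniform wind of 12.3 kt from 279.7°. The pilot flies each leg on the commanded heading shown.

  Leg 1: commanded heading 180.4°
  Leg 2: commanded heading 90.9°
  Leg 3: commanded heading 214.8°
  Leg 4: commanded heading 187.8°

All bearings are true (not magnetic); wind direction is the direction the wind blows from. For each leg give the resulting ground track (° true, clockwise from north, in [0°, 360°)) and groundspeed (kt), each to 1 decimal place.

Leg 1: heading 180.4°; drift -3.7° → track 176.7°, groundspeed 188.7 kt
Leg 2: heading 90.9°; drift +0.5° → track 91.4°, groundspeed 198.5 kt
Leg 3: heading 214.8°; drift -3.5° → track 211.3°, groundspeed 181.4 kt
Leg 4: heading 187.8°; drift -3.8° → track 184.0°, groundspeed 187.1 kt

Leg 1: track=176.7°, groundspeed=188.7 kt
Leg 2: track=91.4°, groundspeed=198.5 kt
Leg 3: track=211.3°, groundspeed=181.4 kt
Leg 4: track=184.0°, groundspeed=187.1 kt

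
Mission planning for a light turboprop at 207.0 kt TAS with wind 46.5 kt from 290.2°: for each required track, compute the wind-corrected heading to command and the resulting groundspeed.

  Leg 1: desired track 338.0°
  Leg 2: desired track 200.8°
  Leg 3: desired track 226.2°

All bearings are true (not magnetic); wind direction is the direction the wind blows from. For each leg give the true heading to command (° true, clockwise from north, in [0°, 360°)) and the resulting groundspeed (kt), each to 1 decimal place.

Leg 1: heading=328.4°, groundspeed=172.9 kt
Leg 2: heading=213.8°, groundspeed=201.2 kt
Leg 3: heading=237.8°, groundspeed=182.4 kt

Leg 1: desired track 338.0°; wind correction -9.6° → command heading 328.4°, groundspeed 172.9 kt
Leg 2: desired track 200.8°; wind correction +13.0° → command heading 213.8°, groundspeed 201.2 kt
Leg 3: desired track 226.2°; wind correction +11.6° → command heading 237.8°, groundspeed 182.4 kt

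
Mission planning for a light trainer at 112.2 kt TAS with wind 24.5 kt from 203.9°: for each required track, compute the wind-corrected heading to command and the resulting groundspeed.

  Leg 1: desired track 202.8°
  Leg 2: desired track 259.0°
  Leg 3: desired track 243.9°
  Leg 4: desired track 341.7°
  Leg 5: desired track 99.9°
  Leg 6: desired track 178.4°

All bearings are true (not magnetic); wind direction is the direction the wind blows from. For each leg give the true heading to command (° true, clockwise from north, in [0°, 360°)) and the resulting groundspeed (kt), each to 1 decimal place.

Leg 1: desired track 202.8°; wind correction +0.2° → command heading 203.0°, groundspeed 87.7 kt
Leg 2: desired track 259.0°; wind correction -10.3° → command heading 248.7°, groundspeed 96.4 kt
Leg 3: desired track 243.9°; wind correction -8.1° → command heading 235.8°, groundspeed 92.3 kt
Leg 4: desired track 341.7°; wind correction -8.4° → command heading 333.3°, groundspeed 129.1 kt
Leg 5: desired track 99.9°; wind correction +12.2° → command heading 112.1°, groundspeed 115.6 kt
Leg 6: desired track 178.4°; wind correction +5.4° → command heading 183.8°, groundspeed 89.6 kt

Leg 1: heading=203.0°, groundspeed=87.7 kt
Leg 2: heading=248.7°, groundspeed=96.4 kt
Leg 3: heading=235.8°, groundspeed=92.3 kt
Leg 4: heading=333.3°, groundspeed=129.1 kt
Leg 5: heading=112.1°, groundspeed=115.6 kt
Leg 6: heading=183.8°, groundspeed=89.6 kt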